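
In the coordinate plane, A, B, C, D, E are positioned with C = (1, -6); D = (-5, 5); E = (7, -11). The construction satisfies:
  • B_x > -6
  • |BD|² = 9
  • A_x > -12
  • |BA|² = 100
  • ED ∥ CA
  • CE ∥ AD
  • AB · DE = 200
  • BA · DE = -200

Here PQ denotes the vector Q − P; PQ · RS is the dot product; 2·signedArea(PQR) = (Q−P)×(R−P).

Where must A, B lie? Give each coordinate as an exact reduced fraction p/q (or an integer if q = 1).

1. A_x = -11  [CE ∥ AD ∩ ED ∥ CA]
2. A_y = 10  [CE ∥ AD ∩ ED ∥ CA]
   → A = (-11, 10)
3. B_x = -5  [line -12·x + 16·y + -92 = 0 ∩ |BA|² = 100]
4. B_y = 2  [line -12·x + 16·y + -92 = 0 ∩ |BA|² = 100]
   → B = (-5, 2)

A = (-11, 10)
B = (-5, 2)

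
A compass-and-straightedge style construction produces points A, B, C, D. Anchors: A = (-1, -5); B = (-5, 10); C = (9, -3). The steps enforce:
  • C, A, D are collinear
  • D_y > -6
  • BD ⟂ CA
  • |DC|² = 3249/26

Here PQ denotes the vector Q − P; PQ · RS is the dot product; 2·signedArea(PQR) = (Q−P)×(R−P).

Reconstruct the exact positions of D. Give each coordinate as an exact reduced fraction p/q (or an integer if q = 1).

D = (-51/26, -135/26)

1. D_x = -51/26  [C, A, D are collinear ∩ BD ⟂ CA]
2. D_y = -135/26  [C, A, D are collinear ∩ BD ⟂ CA]
   → D = (-51/26, -135/26)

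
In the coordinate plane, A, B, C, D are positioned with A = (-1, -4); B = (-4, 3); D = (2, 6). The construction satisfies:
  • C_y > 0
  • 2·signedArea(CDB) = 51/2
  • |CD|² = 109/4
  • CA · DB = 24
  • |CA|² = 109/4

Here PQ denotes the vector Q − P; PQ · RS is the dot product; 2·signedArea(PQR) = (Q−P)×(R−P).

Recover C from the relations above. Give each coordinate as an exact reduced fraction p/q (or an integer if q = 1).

1. C_x = 1/2  [2·signedArea(CDB) = 51/2 ∩ CA · DB = 24]
2. C_y = 1  [2·signedArea(CDB) = 51/2 ∩ CA · DB = 24]
   → C = (1/2, 1)

C = (1/2, 1)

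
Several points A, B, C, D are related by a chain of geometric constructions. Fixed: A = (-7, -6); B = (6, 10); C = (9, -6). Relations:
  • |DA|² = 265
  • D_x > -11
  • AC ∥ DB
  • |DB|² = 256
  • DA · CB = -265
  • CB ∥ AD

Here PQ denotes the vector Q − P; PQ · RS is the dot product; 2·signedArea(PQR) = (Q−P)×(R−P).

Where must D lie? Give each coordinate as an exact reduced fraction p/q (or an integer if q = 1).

D = (-10, 10)

1. D_x = -10  [AC ∥ DB ∩ CB ∥ AD]
2. D_y = 10  [AC ∥ DB ∩ CB ∥ AD]
   → D = (-10, 10)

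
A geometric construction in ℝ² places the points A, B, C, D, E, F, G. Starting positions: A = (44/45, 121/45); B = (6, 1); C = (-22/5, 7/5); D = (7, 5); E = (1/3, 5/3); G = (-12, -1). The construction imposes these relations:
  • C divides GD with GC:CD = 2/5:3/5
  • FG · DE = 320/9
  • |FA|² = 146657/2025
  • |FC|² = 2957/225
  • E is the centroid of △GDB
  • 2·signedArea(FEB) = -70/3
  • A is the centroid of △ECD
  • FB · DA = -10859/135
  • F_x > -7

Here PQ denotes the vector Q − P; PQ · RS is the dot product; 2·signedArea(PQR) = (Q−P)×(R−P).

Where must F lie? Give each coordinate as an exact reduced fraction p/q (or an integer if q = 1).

F = (-19/3, -5/3)

1. F_x = -19/3  [FG · DE = 320/9 ∩ FB · DA = -10859/135]
2. F_y = -5/3  [FG · DE = 320/9 ∩ FB · DA = -10859/135]
   → F = (-19/3, -5/3)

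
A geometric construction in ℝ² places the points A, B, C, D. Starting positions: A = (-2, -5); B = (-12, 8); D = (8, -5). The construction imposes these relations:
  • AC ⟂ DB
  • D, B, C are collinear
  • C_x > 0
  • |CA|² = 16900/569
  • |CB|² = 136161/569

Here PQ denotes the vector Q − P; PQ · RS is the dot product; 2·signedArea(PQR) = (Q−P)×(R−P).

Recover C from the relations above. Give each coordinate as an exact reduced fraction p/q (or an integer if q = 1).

1. C_x = 552/569  [D, B, C are collinear ∩ AC ⟂ DB]
2. C_y = -245/569  [D, B, C are collinear ∩ AC ⟂ DB]
   → C = (552/569, -245/569)

C = (552/569, -245/569)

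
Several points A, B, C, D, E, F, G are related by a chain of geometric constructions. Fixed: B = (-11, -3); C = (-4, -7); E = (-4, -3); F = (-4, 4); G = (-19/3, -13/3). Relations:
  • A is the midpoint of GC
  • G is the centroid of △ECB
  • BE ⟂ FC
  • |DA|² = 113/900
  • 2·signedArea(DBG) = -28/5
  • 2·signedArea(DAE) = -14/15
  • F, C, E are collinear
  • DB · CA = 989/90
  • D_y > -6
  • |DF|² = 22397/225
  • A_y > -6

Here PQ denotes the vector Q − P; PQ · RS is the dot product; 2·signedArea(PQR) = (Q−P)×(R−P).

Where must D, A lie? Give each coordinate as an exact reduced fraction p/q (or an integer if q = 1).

A = (-31/6, -17/3)
D = (-74/15, -89/15)

1. A_x = -31/6  [A is the midpoint of GC]
2. A_y = -17/3  [A is the midpoint of GC]
   → A = (-31/6, -17/3)
3. D_x = -74/15  [2·signedArea(DAE) = -14/15 ∩ 2·signedArea(DBG) = -28/5]
4. D_y = -89/15  [2·signedArea(DAE) = -14/15 ∩ 2·signedArea(DBG) = -28/5]
   → D = (-74/15, -89/15)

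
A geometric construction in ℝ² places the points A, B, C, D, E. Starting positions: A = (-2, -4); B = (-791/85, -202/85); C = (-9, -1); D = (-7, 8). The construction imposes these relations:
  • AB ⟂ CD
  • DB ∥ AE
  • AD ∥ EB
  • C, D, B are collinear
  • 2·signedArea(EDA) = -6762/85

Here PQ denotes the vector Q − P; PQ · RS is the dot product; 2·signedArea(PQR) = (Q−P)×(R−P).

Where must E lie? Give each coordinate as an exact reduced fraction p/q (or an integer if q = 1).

1. E_x = -366/85  [AD ∥ EB ∩ DB ∥ AE]
2. E_y = -1222/85  [AD ∥ EB ∩ DB ∥ AE]
   → E = (-366/85, -1222/85)

E = (-366/85, -1222/85)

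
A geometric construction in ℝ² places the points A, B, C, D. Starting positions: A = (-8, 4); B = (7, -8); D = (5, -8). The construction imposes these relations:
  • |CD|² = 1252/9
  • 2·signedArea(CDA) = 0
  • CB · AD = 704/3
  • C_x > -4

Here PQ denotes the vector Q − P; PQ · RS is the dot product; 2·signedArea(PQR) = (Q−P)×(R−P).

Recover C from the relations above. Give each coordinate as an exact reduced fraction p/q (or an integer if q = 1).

C = (-11/3, 0)

1. C_x = -11/3  [2·signedArea(CDA) = 0 ∩ CB · AD = 704/3]
2. C_y = 0  [2·signedArea(CDA) = 0 ∩ CB · AD = 704/3]
   → C = (-11/3, 0)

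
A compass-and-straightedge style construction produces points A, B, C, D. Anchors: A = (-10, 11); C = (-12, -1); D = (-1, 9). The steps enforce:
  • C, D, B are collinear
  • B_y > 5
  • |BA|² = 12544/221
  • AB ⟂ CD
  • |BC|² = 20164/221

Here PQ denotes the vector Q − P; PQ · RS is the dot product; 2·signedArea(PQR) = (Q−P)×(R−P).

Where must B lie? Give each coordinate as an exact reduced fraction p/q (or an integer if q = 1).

1. B_x = -1090/221  [C, D, B are collinear ∩ AB ⟂ CD]
2. B_y = 1199/221  [C, D, B are collinear ∩ AB ⟂ CD]
   → B = (-1090/221, 1199/221)

B = (-1090/221, 1199/221)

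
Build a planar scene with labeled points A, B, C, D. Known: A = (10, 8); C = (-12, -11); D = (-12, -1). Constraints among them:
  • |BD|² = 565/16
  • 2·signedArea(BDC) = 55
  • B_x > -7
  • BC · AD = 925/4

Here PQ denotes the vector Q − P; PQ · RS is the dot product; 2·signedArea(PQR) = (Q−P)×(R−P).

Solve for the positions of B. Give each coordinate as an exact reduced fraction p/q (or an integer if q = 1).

1. B_x = -13/2  [2·signedArea(BDC) = 55 ∩ BC · AD = 925/4]
2. B_y = 5/4  [2·signedArea(BDC) = 55 ∩ BC · AD = 925/4]
   → B = (-13/2, 5/4)

B = (-13/2, 5/4)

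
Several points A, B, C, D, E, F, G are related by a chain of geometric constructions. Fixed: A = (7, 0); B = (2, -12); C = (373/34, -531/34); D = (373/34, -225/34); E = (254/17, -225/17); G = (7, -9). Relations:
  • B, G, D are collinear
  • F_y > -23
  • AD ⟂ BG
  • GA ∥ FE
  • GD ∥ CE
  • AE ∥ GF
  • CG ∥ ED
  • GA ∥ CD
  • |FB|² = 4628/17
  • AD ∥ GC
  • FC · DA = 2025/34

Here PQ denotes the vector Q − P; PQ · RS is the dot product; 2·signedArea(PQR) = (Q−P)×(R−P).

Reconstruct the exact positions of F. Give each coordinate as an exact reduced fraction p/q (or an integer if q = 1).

1. F_x = 254/17  [GA ∥ FE ∩ AE ∥ GF]
2. F_y = -378/17  [GA ∥ FE ∩ AE ∥ GF]
   → F = (254/17, -378/17)

F = (254/17, -378/17)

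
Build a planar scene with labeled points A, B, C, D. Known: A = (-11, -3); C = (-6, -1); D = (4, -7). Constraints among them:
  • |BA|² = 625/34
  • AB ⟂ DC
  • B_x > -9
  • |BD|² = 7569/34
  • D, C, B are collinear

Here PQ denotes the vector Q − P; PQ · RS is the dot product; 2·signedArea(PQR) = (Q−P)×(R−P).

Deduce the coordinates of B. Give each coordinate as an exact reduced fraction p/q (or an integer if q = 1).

1. B_x = -299/34  [D, C, B are collinear ∩ AB ⟂ DC]
2. B_y = 23/34  [D, C, B are collinear ∩ AB ⟂ DC]
   → B = (-299/34, 23/34)

B = (-299/34, 23/34)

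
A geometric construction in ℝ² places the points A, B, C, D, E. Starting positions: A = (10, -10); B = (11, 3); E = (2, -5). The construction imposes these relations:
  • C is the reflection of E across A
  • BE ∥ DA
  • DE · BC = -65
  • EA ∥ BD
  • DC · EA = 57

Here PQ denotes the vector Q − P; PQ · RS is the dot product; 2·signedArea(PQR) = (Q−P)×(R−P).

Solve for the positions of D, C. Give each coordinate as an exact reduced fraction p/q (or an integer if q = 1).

C = (18, -15)
D = (19, -2)

1. D_x = 19  [BE ∥ DA ∩ EA ∥ BD]
2. D_y = -2  [BE ∥ DA ∩ EA ∥ BD]
   → D = (19, -2)
3. C_x = 18  [C is the reflection of E across A]
4. C_y = -15  [C is the reflection of E across A]
   → C = (18, -15)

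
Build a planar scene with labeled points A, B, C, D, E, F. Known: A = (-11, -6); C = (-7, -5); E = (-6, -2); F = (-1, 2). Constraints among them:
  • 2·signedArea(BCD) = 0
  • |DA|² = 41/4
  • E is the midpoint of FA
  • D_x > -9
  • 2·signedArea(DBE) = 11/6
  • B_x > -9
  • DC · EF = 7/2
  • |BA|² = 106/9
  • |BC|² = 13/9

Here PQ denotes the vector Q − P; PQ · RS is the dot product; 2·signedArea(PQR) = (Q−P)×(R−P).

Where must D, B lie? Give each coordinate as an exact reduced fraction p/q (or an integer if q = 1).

B = (-8, -13/3)
D = (-17/2, -4)

1. D_x = -17/2  [line -5·x + -4·y + -117/2 = 0 ∩ |DA|² = 41/4]
2. D_y = -4  [line -5·x + -4·y + -117/2 = 0 ∩ |DA|² = 41/4]
   → D = (-17/2, -4)
3. B_x = -8  [2·signedArea(BCD) = 0 ∩ 2·signedArea(DBE) = 11/6]
4. B_y = -13/3  [2·signedArea(BCD) = 0 ∩ 2·signedArea(DBE) = 11/6]
   → B = (-8, -13/3)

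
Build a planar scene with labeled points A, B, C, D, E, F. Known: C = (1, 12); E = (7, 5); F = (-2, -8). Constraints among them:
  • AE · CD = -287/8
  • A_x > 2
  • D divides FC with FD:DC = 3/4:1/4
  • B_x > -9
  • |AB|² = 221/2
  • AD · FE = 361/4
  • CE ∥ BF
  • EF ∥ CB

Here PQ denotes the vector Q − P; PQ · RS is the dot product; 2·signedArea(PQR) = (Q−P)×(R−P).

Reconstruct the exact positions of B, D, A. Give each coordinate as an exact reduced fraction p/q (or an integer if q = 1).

1. B_x = -8  [CE ∥ BF ∩ EF ∥ CB]
2. B_y = -1  [CE ∥ BF ∩ EF ∥ CB]
   → B = (-8, -1)
3. D_x = 1/4  [D divides FC with FD:DC = 3/4:1/4]
4. D_y = 7  [D divides FC with FD:DC = 3/4:1/4]
   → D = (1/4, 7)
5. A_x = 5/2  [AE · CD = -287/8 ∩ AD · FE = 361/4]
6. A_y = -3/2  [AE · CD = -287/8 ∩ AD · FE = 361/4]
   → A = (5/2, -3/2)

A = (5/2, -3/2)
B = (-8, -1)
D = (1/4, 7)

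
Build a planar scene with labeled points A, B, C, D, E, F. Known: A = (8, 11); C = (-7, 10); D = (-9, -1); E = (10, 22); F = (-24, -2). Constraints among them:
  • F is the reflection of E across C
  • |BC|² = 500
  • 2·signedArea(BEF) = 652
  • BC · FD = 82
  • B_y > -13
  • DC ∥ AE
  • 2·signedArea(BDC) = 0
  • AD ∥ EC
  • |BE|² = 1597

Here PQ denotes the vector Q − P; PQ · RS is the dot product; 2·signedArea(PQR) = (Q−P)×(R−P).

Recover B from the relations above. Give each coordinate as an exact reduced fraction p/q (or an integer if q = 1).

1. B_x = -11  [2·signedArea(BDC) = 0 ∩ BC · FD = 82]
2. B_y = -12  [2·signedArea(BDC) = 0 ∩ BC · FD = 82]
   → B = (-11, -12)

B = (-11, -12)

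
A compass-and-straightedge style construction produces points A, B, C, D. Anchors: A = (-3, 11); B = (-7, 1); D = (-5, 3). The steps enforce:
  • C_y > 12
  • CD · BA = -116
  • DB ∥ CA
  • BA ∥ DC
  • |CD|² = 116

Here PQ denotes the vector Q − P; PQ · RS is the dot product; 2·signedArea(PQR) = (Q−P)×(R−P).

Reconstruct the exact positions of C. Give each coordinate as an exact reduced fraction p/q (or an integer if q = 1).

C = (-1, 13)

1. C_x = -1  [DB ∥ CA ∩ BA ∥ DC]
2. C_y = 13  [DB ∥ CA ∩ BA ∥ DC]
   → C = (-1, 13)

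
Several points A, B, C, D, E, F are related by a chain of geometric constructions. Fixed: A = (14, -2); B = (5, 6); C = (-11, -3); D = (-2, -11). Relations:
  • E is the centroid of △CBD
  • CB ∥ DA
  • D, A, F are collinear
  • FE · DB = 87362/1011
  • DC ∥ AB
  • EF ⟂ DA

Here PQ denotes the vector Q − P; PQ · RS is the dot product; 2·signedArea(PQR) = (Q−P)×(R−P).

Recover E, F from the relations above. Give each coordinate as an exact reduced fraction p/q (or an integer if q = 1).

1. E_x = -8/3  [E is the centroid of △CBD]
2. E_y = -8/3  [E is the centroid of △CBD]
   → E = (-8/3, -8/3)
3. F_x = 1066/1011  [D, A, F are collinear ∩ EF ⟂ DA]
4. F_y = -3128/337  [D, A, F are collinear ∩ EF ⟂ DA]
   → F = (1066/1011, -3128/337)

E = (-8/3, -8/3)
F = (1066/1011, -3128/337)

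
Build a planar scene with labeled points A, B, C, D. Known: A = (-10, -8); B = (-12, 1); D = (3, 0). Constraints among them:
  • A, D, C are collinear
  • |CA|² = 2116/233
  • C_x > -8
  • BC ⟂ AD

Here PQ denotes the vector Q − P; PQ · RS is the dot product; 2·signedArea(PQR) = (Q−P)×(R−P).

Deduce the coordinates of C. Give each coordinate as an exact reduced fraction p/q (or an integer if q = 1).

1. C_x = -1732/233  [A, D, C are collinear ∩ BC ⟂ AD]
2. C_y = -1496/233  [A, D, C are collinear ∩ BC ⟂ AD]
   → C = (-1732/233, -1496/233)

C = (-1732/233, -1496/233)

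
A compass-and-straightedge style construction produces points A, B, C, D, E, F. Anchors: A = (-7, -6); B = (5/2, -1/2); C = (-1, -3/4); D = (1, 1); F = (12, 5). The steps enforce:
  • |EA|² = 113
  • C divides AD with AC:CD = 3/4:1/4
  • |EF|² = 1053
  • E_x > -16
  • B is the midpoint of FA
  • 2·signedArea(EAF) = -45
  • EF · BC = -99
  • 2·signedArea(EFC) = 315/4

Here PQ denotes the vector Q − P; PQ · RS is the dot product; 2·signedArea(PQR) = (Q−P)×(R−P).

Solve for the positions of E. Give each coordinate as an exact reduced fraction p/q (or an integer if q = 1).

1. E_x = -15  [2·signedArea(EAF) = -45 ∩ 2·signedArea(EFC) = 315/4]
2. E_y = -13  [2·signedArea(EAF) = -45 ∩ 2·signedArea(EFC) = 315/4]
   → E = (-15, -13)

E = (-15, -13)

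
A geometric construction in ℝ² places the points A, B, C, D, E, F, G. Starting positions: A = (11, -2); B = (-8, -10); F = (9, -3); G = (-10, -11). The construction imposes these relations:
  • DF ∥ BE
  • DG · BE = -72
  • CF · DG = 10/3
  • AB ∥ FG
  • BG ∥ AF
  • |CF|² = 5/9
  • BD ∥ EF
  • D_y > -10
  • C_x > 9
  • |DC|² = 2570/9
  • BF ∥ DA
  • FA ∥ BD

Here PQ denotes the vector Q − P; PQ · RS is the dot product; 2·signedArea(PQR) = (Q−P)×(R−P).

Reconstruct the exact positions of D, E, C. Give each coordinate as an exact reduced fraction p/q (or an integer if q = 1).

1. D_x = -6  [BF ∥ DA ∩ FA ∥ BD]
2. D_y = -9  [BF ∥ DA ∩ FA ∥ BD]
   → D = (-6, -9)
3. E_x = 7  [BD ∥ EF ∩ DF ∥ BE]
4. E_y = -4  [BD ∥ EF ∩ DF ∥ BE]
   → E = (7, -4)
5. C_x = 29/3  [line 4·x + 2·y + -100/3 = 0 ∩ |CF|² = 5/9]
6. C_y = -8/3  [line 4·x + 2·y + -100/3 = 0 ∩ |CF|² = 5/9]
   → C = (29/3, -8/3)

C = (29/3, -8/3)
D = (-6, -9)
E = (7, -4)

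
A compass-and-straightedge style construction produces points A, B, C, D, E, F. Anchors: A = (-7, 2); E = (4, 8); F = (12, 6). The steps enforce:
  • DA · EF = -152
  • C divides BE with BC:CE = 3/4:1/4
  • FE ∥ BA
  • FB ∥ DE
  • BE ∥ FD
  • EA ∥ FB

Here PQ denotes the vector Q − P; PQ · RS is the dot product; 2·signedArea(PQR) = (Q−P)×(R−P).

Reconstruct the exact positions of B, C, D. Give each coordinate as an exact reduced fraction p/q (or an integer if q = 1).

B = (1, 0)
C = (13/4, 6)
D = (15, 14)

1. B_x = 1  [FE ∥ BA ∩ EA ∥ FB]
2. B_y = 0  [FE ∥ BA ∩ EA ∥ FB]
   → B = (1, 0)
3. C_x = 13/4  [C divides BE with BC:CE = 3/4:1/4]
4. C_y = 6  [C divides BE with BC:CE = 3/4:1/4]
   → C = (13/4, 6)
5. D_x = 15  [FB ∥ DE ∩ BE ∥ FD]
6. D_y = 14  [FB ∥ DE ∩ BE ∥ FD]
   → D = (15, 14)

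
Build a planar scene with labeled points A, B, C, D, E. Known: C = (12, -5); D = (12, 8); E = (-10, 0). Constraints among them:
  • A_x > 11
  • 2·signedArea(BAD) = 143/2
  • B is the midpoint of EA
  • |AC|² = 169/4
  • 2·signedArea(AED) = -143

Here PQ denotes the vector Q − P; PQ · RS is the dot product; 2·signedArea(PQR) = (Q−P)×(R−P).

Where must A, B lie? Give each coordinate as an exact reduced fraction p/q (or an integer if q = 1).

1. A_x = 12  [line -8·x + 22·y + 63 = 0 ∩ |AC|² = 169/4]
2. A_y = 3/2  [line -8·x + 22·y + 63 = 0 ∩ |AC|² = 169/4]
   → A = (12, 3/2)
3. B_x = 1  [B is the midpoint of EA]
4. B_y = 3/4  [B is the midpoint of EA]
   → B = (1, 3/4)

A = (12, 3/2)
B = (1, 3/4)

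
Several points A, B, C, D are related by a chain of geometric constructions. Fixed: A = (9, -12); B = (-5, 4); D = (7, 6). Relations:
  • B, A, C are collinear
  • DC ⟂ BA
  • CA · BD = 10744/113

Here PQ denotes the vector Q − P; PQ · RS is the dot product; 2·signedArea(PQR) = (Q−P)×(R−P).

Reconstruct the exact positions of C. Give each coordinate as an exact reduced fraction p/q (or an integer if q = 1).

C = (-89/113, -92/113)

1. C_x = -89/113  [B, A, C are collinear ∩ DC ⟂ BA]
2. C_y = -92/113  [B, A, C are collinear ∩ DC ⟂ BA]
   → C = (-89/113, -92/113)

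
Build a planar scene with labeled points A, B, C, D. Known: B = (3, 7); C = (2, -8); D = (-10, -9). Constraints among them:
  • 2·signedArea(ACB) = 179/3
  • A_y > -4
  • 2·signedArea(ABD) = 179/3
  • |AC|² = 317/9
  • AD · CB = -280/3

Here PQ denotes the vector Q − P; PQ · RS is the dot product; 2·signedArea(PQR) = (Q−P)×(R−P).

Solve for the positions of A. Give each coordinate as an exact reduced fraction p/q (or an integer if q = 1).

1. A_x = -5/3  [AD · CB = -280/3 ∩ 2·signedArea(ACB) = 179/3]
2. A_y = -10/3  [AD · CB = -280/3 ∩ 2·signedArea(ACB) = 179/3]
   → A = (-5/3, -10/3)

A = (-5/3, -10/3)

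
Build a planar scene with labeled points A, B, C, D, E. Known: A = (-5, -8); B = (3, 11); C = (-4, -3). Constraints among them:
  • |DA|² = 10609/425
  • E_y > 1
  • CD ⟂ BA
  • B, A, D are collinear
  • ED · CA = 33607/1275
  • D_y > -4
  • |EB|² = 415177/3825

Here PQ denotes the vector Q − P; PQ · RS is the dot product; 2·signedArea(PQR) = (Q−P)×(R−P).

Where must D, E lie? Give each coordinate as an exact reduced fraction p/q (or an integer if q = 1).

D = (-1301/425, -1443/425)
E = (-1726/1275, 1957/1275)

1. D_x = -1301/425  [B, A, D are collinear ∩ CD ⟂ BA]
2. D_y = -1443/425  [B, A, D are collinear ∩ CD ⟂ BA]
   → D = (-1301/425, -1443/425)
3. E_x = -1726/1275  [line 1·x + 5·y + -8059/1275 = 0 ∩ |EB|² = 415177/3825]
4. E_y = 1957/1275  [line 1·x + 5·y + -8059/1275 = 0 ∩ |EB|² = 415177/3825]
   → E = (-1726/1275, 1957/1275)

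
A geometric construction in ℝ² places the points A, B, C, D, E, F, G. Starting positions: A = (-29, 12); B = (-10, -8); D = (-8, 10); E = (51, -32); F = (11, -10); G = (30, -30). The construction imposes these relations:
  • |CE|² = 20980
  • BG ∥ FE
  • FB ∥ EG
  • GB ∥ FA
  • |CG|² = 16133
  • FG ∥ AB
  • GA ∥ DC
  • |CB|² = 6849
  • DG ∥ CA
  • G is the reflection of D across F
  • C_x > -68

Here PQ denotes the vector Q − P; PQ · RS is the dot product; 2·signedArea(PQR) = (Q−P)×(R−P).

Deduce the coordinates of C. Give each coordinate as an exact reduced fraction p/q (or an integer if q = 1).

C = (-67, 52)

1. C_x = -67  [DG ∥ CA ∩ GA ∥ DC]
2. C_y = 52  [DG ∥ CA ∩ GA ∥ DC]
   → C = (-67, 52)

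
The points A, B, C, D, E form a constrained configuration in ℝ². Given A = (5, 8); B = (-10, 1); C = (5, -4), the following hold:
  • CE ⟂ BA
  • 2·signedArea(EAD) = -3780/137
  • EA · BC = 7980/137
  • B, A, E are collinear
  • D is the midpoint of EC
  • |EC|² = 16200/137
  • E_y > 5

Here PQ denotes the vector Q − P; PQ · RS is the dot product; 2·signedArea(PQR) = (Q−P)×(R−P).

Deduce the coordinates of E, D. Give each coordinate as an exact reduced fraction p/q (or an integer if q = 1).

1. E_x = 55/137  [B, A, E are collinear ∩ CE ⟂ BA]
2. E_y = 802/137  [B, A, E are collinear ∩ CE ⟂ BA]
   → E = (55/137, 802/137)
3. D_x = 370/137  [D is the midpoint of EC]
4. D_y = 127/137  [D is the midpoint of EC]
   → D = (370/137, 127/137)

D = (370/137, 127/137)
E = (55/137, 802/137)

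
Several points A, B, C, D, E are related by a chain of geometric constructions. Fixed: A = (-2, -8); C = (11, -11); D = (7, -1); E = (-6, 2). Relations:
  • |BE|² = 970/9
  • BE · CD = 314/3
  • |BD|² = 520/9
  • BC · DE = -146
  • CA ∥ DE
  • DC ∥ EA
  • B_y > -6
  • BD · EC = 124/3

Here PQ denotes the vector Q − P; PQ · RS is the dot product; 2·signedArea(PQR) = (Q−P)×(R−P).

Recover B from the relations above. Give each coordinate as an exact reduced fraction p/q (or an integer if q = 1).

1. B_x = 1  [BC · DE = -146 ∩ BD · EC = 124/3]
2. B_y = -17/3  [BC · DE = -146 ∩ BD · EC = 124/3]
   → B = (1, -17/3)

B = (1, -17/3)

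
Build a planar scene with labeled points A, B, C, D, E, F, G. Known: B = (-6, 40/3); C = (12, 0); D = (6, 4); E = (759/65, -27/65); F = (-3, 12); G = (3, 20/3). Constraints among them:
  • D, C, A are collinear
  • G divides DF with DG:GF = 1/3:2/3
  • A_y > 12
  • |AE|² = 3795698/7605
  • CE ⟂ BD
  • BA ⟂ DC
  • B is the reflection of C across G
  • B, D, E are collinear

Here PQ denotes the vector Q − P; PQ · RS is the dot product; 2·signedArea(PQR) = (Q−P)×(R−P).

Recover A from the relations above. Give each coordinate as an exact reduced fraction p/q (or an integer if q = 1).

1. A_x = -86/13  [D, C, A are collinear ∩ BA ⟂ DC]
2. A_y = 484/39  [D, C, A are collinear ∩ BA ⟂ DC]
   → A = (-86/13, 484/39)

A = (-86/13, 484/39)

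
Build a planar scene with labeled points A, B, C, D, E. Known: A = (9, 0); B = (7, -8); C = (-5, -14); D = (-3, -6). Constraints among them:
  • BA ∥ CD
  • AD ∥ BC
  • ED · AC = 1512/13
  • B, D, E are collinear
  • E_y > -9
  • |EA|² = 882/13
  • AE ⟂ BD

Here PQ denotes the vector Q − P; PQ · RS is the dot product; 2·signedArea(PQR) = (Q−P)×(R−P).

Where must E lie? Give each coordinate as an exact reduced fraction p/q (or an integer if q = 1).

E = (96/13, -105/13)

1. E_x = 96/13  [B, D, E are collinear ∩ AE ⟂ BD]
2. E_y = -105/13  [B, D, E are collinear ∩ AE ⟂ BD]
   → E = (96/13, -105/13)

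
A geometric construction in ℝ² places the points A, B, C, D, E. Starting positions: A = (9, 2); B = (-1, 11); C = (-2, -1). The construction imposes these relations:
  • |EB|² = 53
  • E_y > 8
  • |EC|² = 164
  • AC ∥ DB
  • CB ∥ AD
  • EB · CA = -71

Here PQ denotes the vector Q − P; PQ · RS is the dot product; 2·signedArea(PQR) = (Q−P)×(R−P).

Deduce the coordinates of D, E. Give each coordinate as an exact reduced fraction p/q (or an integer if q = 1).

1. D_x = 10  [AC ∥ DB ∩ CB ∥ AD]
2. D_y = 14  [AC ∥ DB ∩ CB ∥ AD]
   → D = (10, 14)
3. E_x = 6  [line -11·x + -3·y + 93 = 0 ∩ |EC|² = 164]
4. E_y = 9  [line -11·x + -3·y + 93 = 0 ∩ |EC|² = 164]
   → E = (6, 9)

D = (10, 14)
E = (6, 9)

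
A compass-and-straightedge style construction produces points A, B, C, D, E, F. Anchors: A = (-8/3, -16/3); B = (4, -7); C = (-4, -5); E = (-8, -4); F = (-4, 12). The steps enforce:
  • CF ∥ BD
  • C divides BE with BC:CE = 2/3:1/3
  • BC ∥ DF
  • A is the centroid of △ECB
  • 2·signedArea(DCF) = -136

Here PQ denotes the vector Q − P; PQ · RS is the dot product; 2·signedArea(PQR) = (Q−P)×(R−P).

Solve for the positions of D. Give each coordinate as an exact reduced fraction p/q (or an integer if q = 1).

1. D_x = 4  [BC ∥ DF ∩ CF ∥ BD]
2. D_y = 10  [BC ∥ DF ∩ CF ∥ BD]
   → D = (4, 10)

D = (4, 10)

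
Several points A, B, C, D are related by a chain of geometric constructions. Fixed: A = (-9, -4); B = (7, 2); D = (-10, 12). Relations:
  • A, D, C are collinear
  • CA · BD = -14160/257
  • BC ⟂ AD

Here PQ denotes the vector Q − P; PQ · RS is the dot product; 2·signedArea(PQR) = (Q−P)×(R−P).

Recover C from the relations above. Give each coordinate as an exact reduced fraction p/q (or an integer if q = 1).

C = (-2393/257, 252/257)

1. C_x = -2393/257  [A, D, C are collinear ∩ BC ⟂ AD]
2. C_y = 252/257  [A, D, C are collinear ∩ BC ⟂ AD]
   → C = (-2393/257, 252/257)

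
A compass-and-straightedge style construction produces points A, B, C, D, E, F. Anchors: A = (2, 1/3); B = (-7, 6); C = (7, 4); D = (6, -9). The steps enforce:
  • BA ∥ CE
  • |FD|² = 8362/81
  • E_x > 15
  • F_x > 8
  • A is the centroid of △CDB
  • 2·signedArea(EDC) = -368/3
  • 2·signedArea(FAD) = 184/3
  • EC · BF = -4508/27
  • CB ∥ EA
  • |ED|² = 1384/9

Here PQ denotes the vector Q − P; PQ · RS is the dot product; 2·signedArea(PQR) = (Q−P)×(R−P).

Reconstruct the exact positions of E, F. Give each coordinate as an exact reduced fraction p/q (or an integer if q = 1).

E = (16, -5/3)
F = (25/3, 8/9)

1. E_x = 16  [CB ∥ EA ∩ BA ∥ CE]
2. E_y = -5/3  [CB ∥ EA ∩ BA ∥ CE]
   → E = (16, -5/3)
3. F_x = 25/3  [2·signedArea(FAD) = 184/3 ∩ EC · BF = -4508/27]
4. F_y = 8/9  [2·signedArea(FAD) = 184/3 ∩ EC · BF = -4508/27]
   → F = (25/3, 8/9)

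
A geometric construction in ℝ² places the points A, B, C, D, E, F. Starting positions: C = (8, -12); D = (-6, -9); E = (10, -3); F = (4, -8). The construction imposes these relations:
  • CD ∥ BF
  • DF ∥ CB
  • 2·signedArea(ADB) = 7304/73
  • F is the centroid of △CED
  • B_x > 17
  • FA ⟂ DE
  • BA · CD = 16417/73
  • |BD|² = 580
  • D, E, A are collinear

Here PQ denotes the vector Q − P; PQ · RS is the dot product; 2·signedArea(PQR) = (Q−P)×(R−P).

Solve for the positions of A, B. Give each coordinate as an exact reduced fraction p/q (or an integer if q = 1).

1. A_x = 226/73  [D, E, A are collinear ∩ FA ⟂ DE]
2. A_y = -408/73  [D, E, A are collinear ∩ FA ⟂ DE]
   → A = (226/73, -408/73)
3. B_x = 18  [CD ∥ BF ∩ DF ∥ CB]
4. B_y = -11  [CD ∥ BF ∩ DF ∥ CB]
   → B = (18, -11)

A = (226/73, -408/73)
B = (18, -11)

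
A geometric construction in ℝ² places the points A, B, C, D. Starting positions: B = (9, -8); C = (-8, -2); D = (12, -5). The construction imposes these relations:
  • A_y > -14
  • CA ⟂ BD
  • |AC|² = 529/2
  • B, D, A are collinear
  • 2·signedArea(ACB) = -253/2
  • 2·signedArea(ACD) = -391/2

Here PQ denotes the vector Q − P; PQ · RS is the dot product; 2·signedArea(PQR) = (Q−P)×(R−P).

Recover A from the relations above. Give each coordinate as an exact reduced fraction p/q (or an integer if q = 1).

1. A_x = 7/2  [B, D, A are collinear ∩ CA ⟂ BD]
2. A_y = -27/2  [B, D, A are collinear ∩ CA ⟂ BD]
   → A = (7/2, -27/2)

A = (7/2, -27/2)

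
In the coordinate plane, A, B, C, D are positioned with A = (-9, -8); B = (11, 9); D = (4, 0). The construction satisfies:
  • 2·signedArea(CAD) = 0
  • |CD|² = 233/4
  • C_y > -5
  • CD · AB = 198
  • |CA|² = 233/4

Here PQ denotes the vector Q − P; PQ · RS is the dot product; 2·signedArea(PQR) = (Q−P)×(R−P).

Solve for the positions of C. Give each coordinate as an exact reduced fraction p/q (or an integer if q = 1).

C = (-5/2, -4)

1. C_x = -5/2  [2·signedArea(CAD) = 0 ∩ CD · AB = 198]
2. C_y = -4  [2·signedArea(CAD) = 0 ∩ CD · AB = 198]
   → C = (-5/2, -4)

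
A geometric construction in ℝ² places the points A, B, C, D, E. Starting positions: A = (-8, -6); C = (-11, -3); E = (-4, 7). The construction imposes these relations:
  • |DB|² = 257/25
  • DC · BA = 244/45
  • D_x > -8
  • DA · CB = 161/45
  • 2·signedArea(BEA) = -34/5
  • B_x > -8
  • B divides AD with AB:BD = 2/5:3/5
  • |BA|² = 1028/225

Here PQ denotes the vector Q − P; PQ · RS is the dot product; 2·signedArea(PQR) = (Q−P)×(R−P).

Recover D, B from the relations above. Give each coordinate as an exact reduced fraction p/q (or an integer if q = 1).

B = (-118/15, -58/15)
D = (-23/3, -2/3)

1. B_x = -118/15  [line 13·x + -4·y + 434/5 = 0 ∩ |BA|² = 1028/225]
2. B_y = -58/15  [line 13·x + -4·y + 434/5 = 0 ∩ |BA|² = 1028/225]
   → B = (-118/15, -58/15)
3. D_x = -23/3  [DC · BA = 244/45 ∩ B divides AD with AB:BD = 2/5:3/5]
4. D_y = -2/3  [DC · BA = 244/45 ∩ B divides AD with AB:BD = 2/5:3/5]
   → D = (-23/3, -2/3)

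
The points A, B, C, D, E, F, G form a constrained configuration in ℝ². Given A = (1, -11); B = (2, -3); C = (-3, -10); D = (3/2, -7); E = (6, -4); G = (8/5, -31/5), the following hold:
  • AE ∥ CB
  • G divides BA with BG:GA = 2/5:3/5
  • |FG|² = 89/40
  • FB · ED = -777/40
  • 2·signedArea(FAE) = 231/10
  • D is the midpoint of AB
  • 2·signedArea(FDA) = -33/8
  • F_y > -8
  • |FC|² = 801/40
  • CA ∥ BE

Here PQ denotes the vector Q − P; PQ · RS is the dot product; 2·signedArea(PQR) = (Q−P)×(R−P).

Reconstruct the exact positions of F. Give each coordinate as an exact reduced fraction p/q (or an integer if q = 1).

1. F_x = 9/20  [2·signedArea(FDA) = -33/8 ∩ FB · ED = -777/40]
2. F_y = -143/20  [2·signedArea(FDA) = -33/8 ∩ FB · ED = -777/40]
   → F = (9/20, -143/20)

F = (9/20, -143/20)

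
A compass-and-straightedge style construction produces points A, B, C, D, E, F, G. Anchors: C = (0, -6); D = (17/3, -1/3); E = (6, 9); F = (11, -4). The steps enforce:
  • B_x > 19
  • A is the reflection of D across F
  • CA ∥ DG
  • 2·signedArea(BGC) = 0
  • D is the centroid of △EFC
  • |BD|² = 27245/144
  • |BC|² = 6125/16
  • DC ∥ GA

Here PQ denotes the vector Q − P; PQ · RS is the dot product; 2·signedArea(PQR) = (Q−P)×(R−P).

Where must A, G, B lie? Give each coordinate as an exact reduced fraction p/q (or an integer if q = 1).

1. A_x = 49/3  [A is the reflection of D across F]
2. A_y = -23/3  [A is the reflection of D across F]
   → A = (49/3, -23/3)
3. G_x = 22  [DC ∥ GA ∩ CA ∥ DG]
4. G_y = -2  [DC ∥ GA ∩ CA ∥ DG]
   → G = (22, -2)
5. B_x = 77/4  [line 4·x + -22·y + -132 = 0 ∩ |BD|² = 27245/144]
6. B_y = -5/2  [line 4·x + -22·y + -132 = 0 ∩ |BD|² = 27245/144]
   → B = (77/4, -5/2)

A = (49/3, -23/3)
B = (77/4, -5/2)
G = (22, -2)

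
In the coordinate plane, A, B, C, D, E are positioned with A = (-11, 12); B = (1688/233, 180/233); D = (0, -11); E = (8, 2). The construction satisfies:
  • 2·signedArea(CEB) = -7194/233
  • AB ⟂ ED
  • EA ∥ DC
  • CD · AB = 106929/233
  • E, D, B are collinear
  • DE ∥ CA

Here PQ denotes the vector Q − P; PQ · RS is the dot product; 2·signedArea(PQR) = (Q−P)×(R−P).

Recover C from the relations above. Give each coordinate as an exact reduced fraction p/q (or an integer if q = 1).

C = (-19, -1)

1. C_x = -19  [DE ∥ CA ∩ EA ∥ DC]
2. C_y = -1  [DE ∥ CA ∩ EA ∥ DC]
   → C = (-19, -1)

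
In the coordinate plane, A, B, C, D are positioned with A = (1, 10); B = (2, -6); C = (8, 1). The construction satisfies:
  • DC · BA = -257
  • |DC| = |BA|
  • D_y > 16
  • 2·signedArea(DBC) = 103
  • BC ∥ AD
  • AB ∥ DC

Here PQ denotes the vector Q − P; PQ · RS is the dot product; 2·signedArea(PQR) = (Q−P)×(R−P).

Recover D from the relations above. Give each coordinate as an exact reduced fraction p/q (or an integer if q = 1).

D = (7, 17)

1. D_x = 7  [AB ∥ DC ∩ BC ∥ AD]
2. D_y = 17  [AB ∥ DC ∩ BC ∥ AD]
   → D = (7, 17)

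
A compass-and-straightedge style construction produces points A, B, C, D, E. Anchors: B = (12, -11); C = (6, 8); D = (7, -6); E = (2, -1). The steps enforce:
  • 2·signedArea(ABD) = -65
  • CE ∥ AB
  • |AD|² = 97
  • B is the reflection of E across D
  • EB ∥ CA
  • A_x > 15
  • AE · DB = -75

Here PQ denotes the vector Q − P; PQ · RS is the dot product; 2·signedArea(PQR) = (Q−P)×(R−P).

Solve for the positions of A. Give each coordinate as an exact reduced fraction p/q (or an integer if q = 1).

1. A_x = 16  [CE ∥ AB ∩ EB ∥ CA]
2. A_y = -2  [CE ∥ AB ∩ EB ∥ CA]
   → A = (16, -2)

A = (16, -2)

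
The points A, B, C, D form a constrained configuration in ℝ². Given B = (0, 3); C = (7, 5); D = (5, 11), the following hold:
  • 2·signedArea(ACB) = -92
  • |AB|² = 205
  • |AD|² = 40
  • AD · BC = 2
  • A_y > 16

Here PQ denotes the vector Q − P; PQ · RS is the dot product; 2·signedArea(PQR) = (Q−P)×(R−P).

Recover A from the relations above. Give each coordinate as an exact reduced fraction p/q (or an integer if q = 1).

1. A_x = 3  [AD · BC = 2 ∩ 2·signedArea(ACB) = -92]
2. A_y = 17  [AD · BC = 2 ∩ 2·signedArea(ACB) = -92]
   → A = (3, 17)

A = (3, 17)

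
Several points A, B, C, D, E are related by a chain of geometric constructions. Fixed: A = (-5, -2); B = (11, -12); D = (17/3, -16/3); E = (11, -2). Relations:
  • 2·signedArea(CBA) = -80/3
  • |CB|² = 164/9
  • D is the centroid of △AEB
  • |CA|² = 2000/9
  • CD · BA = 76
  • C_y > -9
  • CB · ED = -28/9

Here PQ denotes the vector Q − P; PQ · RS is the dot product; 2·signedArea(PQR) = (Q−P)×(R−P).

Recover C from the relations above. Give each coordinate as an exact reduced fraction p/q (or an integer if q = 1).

1. C_x = 25/3  [2·signedArea(CBA) = -80/3 ∩ CB · ED = -28/9]
2. C_y = -26/3  [2·signedArea(CBA) = -80/3 ∩ CB · ED = -28/9]
   → C = (25/3, -26/3)

C = (25/3, -26/3)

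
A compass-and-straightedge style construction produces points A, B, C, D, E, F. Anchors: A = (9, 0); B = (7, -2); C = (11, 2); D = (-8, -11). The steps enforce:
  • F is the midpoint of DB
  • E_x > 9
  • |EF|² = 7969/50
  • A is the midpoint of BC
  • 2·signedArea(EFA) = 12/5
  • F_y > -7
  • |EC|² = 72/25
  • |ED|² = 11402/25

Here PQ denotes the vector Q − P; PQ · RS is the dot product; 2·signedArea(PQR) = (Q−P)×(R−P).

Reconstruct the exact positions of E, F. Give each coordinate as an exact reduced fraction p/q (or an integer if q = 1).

1. F_x = -1/2  [F is the midpoint of DB]
2. F_y = -13/2  [F is the midpoint of DB]
   → F = (-1/2, -13/2)
3. E_x = 49/5  [line -13/2·x + 19/2·y + 561/10 = 0 ∩ |ED|² = 11402/25]
4. E_y = 4/5  [line -13/2·x + 19/2·y + 561/10 = 0 ∩ |ED|² = 11402/25]
   → E = (49/5, 4/5)

E = (49/5, 4/5)
F = (-1/2, -13/2)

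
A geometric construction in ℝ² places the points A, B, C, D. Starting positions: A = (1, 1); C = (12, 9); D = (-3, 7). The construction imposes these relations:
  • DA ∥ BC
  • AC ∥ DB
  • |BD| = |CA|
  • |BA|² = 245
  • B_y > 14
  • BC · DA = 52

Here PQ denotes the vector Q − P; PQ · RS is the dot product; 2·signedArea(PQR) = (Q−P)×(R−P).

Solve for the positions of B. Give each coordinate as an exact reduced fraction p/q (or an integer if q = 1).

1. B_x = 8  [DA ∥ BC ∩ AC ∥ DB]
2. B_y = 15  [DA ∥ BC ∩ AC ∥ DB]
   → B = (8, 15)

B = (8, 15)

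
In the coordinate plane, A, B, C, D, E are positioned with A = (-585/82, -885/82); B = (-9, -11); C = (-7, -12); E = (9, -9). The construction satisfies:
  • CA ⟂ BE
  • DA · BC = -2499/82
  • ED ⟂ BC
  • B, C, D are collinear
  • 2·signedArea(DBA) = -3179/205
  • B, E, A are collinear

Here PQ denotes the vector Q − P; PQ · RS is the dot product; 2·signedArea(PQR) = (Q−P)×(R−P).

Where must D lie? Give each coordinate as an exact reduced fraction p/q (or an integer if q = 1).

D = (23/5, -89/5)

1. D_x = 23/5  [B, C, D are collinear ∩ ED ⟂ BC]
2. D_y = -89/5  [B, C, D are collinear ∩ ED ⟂ BC]
   → D = (23/5, -89/5)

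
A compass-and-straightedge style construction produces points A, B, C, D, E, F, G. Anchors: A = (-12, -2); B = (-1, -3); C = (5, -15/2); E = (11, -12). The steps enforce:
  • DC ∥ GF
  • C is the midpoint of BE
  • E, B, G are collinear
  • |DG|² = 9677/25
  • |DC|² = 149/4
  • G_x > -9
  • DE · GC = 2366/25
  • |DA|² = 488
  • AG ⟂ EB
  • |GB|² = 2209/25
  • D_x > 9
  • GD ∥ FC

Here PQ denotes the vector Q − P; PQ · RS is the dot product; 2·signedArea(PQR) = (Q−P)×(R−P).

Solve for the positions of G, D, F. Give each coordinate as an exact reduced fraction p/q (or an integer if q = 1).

1. G_x = -213/25  [E, B, G are collinear ∩ AG ⟂ EB]
2. G_y = 66/25  [E, B, G are collinear ∩ AG ⟂ EB]
   → G = (-213/25, 66/25)
3. D_x = 10  [line -338/25·x + 507/50·y + 4394/25 = 0 ∩ |DC|² = 149/4]
4. D_y = -4  [line -338/25·x + 507/50·y + 4394/25 = 0 ∩ |DC|² = 149/4]
   → D = (10, -4)
5. F_x = -338/25  [GD ∥ FC ∩ DC ∥ GF]
6. F_y = -43/50  [GD ∥ FC ∩ DC ∥ GF]
   → F = (-338/25, -43/50)

D = (10, -4)
F = (-338/25, -43/50)
G = (-213/25, 66/25)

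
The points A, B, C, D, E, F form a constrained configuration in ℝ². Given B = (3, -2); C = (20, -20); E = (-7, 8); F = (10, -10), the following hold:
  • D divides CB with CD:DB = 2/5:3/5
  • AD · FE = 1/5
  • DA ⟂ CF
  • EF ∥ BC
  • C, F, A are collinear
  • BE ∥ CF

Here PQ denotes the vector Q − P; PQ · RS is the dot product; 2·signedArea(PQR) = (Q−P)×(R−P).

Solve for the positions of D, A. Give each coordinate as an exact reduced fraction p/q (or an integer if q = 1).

A = (13, -13)
D = (66/5, -64/5)

1. D_x = 66/5  [D divides CB with CD:DB = 2/5:3/5]
2. D_y = -64/5  [D divides CB with CD:DB = 2/5:3/5]
   → D = (66/5, -64/5)
3. A_x = 13  [C, F, A are collinear ∩ DA ⟂ CF]
4. A_y = -13  [C, F, A are collinear ∩ DA ⟂ CF]
   → A = (13, -13)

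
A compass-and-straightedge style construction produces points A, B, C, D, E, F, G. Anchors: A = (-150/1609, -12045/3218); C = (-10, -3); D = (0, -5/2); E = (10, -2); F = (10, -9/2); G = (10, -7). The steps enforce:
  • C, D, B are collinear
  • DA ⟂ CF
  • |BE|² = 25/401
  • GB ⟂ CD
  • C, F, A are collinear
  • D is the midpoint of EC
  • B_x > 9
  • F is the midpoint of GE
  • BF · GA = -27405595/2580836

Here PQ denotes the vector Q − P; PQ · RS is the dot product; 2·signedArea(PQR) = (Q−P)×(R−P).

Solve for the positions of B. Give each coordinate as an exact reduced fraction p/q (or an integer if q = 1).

B = (3910/401, -807/401)

1. B_x = 3910/401  [C, D, B are collinear ∩ GB ⟂ CD]
2. B_y = -807/401  [C, D, B are collinear ∩ GB ⟂ CD]
   → B = (3910/401, -807/401)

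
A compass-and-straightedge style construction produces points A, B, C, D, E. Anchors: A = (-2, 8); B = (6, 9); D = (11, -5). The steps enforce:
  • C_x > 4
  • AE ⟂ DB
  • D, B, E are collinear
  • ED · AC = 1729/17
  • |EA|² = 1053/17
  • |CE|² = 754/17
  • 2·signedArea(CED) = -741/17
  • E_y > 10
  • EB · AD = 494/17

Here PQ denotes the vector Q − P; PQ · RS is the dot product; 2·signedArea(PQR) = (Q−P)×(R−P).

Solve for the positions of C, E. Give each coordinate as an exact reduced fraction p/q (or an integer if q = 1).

1. E_x = 92/17  [D, B, E are collinear ∩ AE ⟂ DB]
2. E_y = 181/17  [D, B, E are collinear ∩ AE ⟂ DB]
   → E = (92/17, 181/17)
3. C_x = 5  [2·signedArea(CED) = -741/17 ∩ ED · AC = 1729/17]
4. C_y = 4  [2·signedArea(CED) = -741/17 ∩ ED · AC = 1729/17]
   → C = (5, 4)

C = (5, 4)
E = (92/17, 181/17)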